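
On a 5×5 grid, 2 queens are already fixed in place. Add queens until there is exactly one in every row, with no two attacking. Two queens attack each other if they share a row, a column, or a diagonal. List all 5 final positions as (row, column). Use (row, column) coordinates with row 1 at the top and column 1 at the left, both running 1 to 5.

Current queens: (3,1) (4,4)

Row 1: attacked by (3,1)→{1,3}; (4,4)→{1,4}. Safe: 2, 5. Place at column 5.
Row 2: attacked by (1,5)→{4,5}; (3,1)→{1,2}; (4,4)→{2,4}. Safe: 3. Place at column 3.
Row 5: attacked by (1,5)→{1,5}; (2,3)→{3}; (3,1)→{1,3}; (4,4)→{3,4,5}. Safe: 2. Place at column 2.
Columns [5, 3, 1, 4, 2], r−c [-4, -1, 2, 0, 3], r+c [6, 5, 4, 8, 7] are all distinct, so no two queens attack.

(1,5) (2,3) (3,1) (4,4) (5,2)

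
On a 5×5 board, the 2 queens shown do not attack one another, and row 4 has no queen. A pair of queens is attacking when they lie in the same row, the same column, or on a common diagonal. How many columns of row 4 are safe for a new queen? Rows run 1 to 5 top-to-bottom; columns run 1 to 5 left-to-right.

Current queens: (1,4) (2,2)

(1,4) attacks row 4 at column 4 and diagonals 1.
(2,2) attacks row 4 at column 2 and diagonals 4.
Attacked columns: {1, 2, 4}. Safe: {3, 5}.

2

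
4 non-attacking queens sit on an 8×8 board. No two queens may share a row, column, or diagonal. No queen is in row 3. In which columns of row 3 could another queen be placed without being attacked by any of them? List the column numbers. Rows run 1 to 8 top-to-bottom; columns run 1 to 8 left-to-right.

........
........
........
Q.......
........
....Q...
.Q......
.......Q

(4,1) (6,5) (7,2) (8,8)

(4,1) attacks row 3 at column 1 and diagonals 2.
(6,5) attacks row 3 at column 5 and diagonals 2, 8.
(7,2) attacks row 3 at column 2 and diagonals 6.
(8,8) attacks row 3 at column 8 and diagonals 3.
Attacked columns: {1, 2, 3, 5, 6, 8}. Safe: {4, 7}.

columns 4, 7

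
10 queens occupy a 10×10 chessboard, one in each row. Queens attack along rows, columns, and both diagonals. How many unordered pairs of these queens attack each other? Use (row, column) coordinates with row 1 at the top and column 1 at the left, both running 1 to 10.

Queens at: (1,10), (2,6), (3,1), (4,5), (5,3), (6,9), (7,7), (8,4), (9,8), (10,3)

Same column: (5,3)–(10,3) (column 3).
Same diagonal: (2,6)–(5,3) (|2−5| = |6−3| = 3); (3,1)–(5,3) (|3−5| = |1−3| = 2).
Total attacking pairs: 3.

3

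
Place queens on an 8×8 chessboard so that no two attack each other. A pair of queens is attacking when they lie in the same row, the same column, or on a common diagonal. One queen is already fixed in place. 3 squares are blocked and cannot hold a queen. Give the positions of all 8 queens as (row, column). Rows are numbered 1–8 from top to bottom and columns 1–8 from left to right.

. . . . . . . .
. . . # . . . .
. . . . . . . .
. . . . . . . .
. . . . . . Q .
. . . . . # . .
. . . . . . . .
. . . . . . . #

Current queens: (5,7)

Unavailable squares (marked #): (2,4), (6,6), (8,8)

(1,8) (2,2) (3,4) (4,1) (5,7) (6,5) (7,3) (8,6)

Row 1: attacked by (5,7)→{3,7}. Safe: 1, 2, 4, 5, 6, 8. Place at column 8.
Row 2: attacked by (1,8)→{7,8}; (5,7)→{4,7}. Blocked: 4. Safe: 1, 2, 3, 5, 6. Place at column 2.
Row 3: attacked by (1,8)→{6,8}; (2,2)→{1,2,3}; (5,7)→{5,7}. Safe: 4. Place at column 4.
Row 4: attacked by (1,8)→{5,8}; (2,2)→{2,4}; (3,4)→{3,4,5}; (5,7)→{6,7,8}. Safe: 1. Place at column 1.
Row 6: attacked by (1,8)→{3,8}; (2,2)→{2,6}; (3,4)→{1,4,7}; (4,1)→{1,3}; (5,7)→{6,7,8}. Blocked: 6. Safe: 5. Place at column 5.
Row 7: attacked by (1,8)→{2,8}; (2,2)→{2,7}; (3,4)→{4,8}; (4,1)→{1,4}; (5,7)→{5,7}; (6,5)→{4,5,6}. Safe: 3. Place at column 3.
Row 8: attacked by (1,8)→{1,8}; (2,2)→{2,8}; (3,4)→{4}; (4,1)→{1,5}; (5,7)→{4,7}; (6,5)→{3,5,7}; (7,3)→{2,3,4}. Blocked: 8. Safe: 6. Place at column 6.
Columns [8, 2, 4, 1, 7, 5, 3, 6], r−c [-7, 0, -1, 3, -2, 1, 4, 2], r+c [9, 4, 7, 5, 12, 11, 10, 14] are all distinct, so no two queens attack.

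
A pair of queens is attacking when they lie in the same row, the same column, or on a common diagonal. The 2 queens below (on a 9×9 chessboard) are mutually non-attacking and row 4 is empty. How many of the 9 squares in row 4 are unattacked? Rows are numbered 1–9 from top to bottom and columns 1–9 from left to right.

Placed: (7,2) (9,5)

7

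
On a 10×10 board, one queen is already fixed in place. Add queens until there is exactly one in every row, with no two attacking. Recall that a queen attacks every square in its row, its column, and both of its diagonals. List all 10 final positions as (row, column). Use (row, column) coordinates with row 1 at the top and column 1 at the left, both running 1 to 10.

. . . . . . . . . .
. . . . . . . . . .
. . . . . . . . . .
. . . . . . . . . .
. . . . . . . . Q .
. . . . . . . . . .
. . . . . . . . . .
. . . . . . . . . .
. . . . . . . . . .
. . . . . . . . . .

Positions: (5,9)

Row 1: attacked by (5,9)→{5,9}. Safe: 1, 2, 3, 4, 6, 7, 8, 10. Place at column 8.
Row 2: attacked by (1,8)→{7,8,9}; (5,9)→{6,9}. Safe: 1, 2, 3, 4, 5, 10. Place at column 1.
Row 3: attacked by (1,8)→{6,8,10}; (2,1)→{1,2}; (5,9)→{7,9}. Safe: 3, 4, 5. Place at column 4.
Row 4: attacked by (1,8)→{5,8}; (2,1)→{1,3}; (3,4)→{3,4,5}; (5,9)→{8,9,10}. Safe: 2, 6, 7. Place at column 7.
Row 6: attacked by (1,8)→{3,8}; (2,1)→{1,5}; (3,4)→{1,4,7}; (4,7)→{5,7,9}; (5,9)→{8,9,10}. Safe: 2, 6. Place at column 2.
Row 7: attacked by (1,8)→{2,8}; (2,1)→{1,6}; (3,4)→{4,8}; (4,7)→{4,7,10}; (5,9)→{7,9}; (6,2)→{1,2,3}. Safe: 5. Place at column 5.
Row 8: attacked by (1,8)→{1,8}; (2,1)→{1,7}; (3,4)→{4,9}; (4,7)→{3,7}; (5,9)→{6,9}; (6,2)→{2,4}; (7,5)→{4,5,6}. Safe: 10. Place at column 10.
Row 9: attacked by (1,8)→{8}; (2,1)→{1,8}; (3,4)→{4,10}; (4,7)→{2,7}; (5,9)→{5,9}; (6,2)→{2,5}; (7,5)→{3,5,7}; (8,10)→{9,10}. Safe: 6. Place at column 6.
Row 10: attacked by (1,8)→{8}; (2,1)→{1,9}; (3,4)→{4}; (4,7)→{1,7}; (5,9)→{4,9}; (6,2)→{2,6}; (7,5)→{2,5,8}; (8,10)→{8,10}; (9,6)→{5,6,7}. Safe: 3. Place at column 3.
Columns [8, 1, 4, 7, 9, 2, 5, 10, 6, 3], r−c [-7, 1, -1, -3, -4, 4, 2, -2, 3, 7], r+c [9, 3, 7, 11, 14, 8, 12, 18, 15, 13] are all distinct, so no two queens attack.

(1,8) (2,1) (3,4) (4,7) (5,9) (6,2) (7,5) (8,10) (9,6) (10,3)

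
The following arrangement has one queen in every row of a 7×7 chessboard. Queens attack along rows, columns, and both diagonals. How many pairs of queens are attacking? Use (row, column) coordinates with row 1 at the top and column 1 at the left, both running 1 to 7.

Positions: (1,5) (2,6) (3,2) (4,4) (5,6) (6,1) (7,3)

3

Same column: (2,6)–(5,6) (column 6).
Same diagonal: (1,5)–(2,6) (|1−2| = |5−6| = 1); (2,6)–(4,4) (|2−4| = |6−4| = 2).
Total attacking pairs: 3.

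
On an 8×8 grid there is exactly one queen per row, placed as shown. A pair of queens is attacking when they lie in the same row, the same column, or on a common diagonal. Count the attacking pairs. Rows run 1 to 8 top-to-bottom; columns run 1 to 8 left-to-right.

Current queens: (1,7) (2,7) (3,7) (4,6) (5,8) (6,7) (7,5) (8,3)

8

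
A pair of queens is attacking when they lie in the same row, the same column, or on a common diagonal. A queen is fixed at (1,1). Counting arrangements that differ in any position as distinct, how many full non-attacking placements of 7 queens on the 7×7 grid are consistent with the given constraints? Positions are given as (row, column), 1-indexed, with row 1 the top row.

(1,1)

4

Branch on row 2: col 3 → 1; col 4 → 1; col 5 → 1; col 6 → 1; col 7 → 0.
Sum: 1 + 1 + 1 + 1 + 0 = 4.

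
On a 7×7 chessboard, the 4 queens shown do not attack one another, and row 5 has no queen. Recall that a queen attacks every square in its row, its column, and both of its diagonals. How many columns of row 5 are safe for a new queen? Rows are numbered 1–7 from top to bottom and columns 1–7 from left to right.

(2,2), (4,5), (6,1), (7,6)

2

(2,2) attacks row 5 at column 2 and diagonals 5.
(4,5) attacks row 5 at column 5 and diagonals 4, 6.
(6,1) attacks row 5 at column 1 and diagonals 2.
(7,6) attacks row 5 at column 6 and diagonals 4.
Attacked columns: {1, 2, 4, 5, 6}. Safe: {3, 7}.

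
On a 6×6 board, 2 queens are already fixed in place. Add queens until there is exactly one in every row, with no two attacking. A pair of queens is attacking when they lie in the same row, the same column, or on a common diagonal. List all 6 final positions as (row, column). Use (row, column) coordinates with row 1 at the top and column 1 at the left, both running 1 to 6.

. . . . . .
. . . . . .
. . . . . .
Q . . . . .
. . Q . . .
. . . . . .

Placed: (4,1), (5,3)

(1,2) (2,4) (3,6) (4,1) (5,3) (6,5)

Row 1: attacked by (4,1)→{1,4}; (5,3)→{3}. Safe: 2, 5, 6. Place at column 2.
Row 2: attacked by (1,2)→{1,2,3}; (4,1)→{1,3}; (5,3)→{3,6}. Safe: 4, 5. Place at column 4.
Row 3: attacked by (1,2)→{2,4}; (2,4)→{3,4,5}; (4,1)→{1,2}; (5,3)→{1,3,5}. Safe: 6. Place at column 6.
Row 6: attacked by (1,2)→{2}; (2,4)→{4}; (3,6)→{3,6}; (4,1)→{1,3}; (5,3)→{2,3,4}. Safe: 5. Place at column 5.
Columns [2, 4, 6, 1, 3, 5], r−c [-1, -2, -3, 3, 2, 1], r+c [3, 6, 9, 5, 8, 11] are all distinct, so no two queens attack.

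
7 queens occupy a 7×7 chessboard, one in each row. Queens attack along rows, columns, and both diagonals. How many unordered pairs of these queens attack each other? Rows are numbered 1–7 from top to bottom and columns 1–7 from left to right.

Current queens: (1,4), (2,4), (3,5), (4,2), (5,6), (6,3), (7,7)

Same column: (1,4)–(2,4) (column 4).
Same diagonal: (2,4)–(3,5) (|2−3| = |4−5| = 1); (2,4)–(4,2) (|2−4| = |4−2| = 2).
Total attacking pairs: 3.

3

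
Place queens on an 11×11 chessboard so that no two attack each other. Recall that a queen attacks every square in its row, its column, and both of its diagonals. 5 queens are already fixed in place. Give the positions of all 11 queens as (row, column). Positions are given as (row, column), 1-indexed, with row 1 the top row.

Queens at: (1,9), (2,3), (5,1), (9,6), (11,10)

(1,9) (2,3) (3,5) (4,7) (5,1) (6,11) (7,2) (8,8) (9,6) (10,4) (11,10)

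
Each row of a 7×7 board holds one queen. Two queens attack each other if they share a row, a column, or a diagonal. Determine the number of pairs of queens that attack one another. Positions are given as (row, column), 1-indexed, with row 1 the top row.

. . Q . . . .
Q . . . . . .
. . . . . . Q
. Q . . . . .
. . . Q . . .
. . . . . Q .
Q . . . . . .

2

Same column: (2,1)–(7,1) (column 1).
Same diagonal: (2,1)–(5,4) (|2−5| = |1−4| = 3).
Total attacking pairs: 2.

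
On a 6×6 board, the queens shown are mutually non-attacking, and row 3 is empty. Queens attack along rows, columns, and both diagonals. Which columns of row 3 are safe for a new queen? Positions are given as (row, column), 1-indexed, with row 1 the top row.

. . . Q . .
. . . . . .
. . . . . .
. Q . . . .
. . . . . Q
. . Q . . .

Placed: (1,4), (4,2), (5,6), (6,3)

columns 5

(1,4) attacks row 3 at column 4 and diagonals 2, 6.
(4,2) attacks row 3 at column 2 and diagonals 1, 3.
(5,6) attacks row 3 at column 6 and diagonals 4.
(6,3) attacks row 3 at column 3 and diagonals 6.
Attacked columns: {1, 2, 3, 4, 6}. Safe: {5}.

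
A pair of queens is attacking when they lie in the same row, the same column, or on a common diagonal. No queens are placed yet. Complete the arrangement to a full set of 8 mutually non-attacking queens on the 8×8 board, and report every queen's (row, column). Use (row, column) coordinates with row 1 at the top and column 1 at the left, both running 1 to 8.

(1,5) (2,3) (3,1) (4,7) (5,2) (6,8) (7,6) (8,4)

Row 1: Safe: 1, 2, 3, 4, 5, 6, 7, 8. Place at column 5.
Row 2: attacked by (1,5)→{4,5,6}. Safe: 1, 2, 3, 7, 8. Place at column 3.
Row 3: attacked by (1,5)→{3,5,7}; (2,3)→{2,3,4}. Safe: 1, 6, 8. Place at column 1.
Row 4: attacked by (1,5)→{2,5,8}; (2,3)→{1,3,5}; (3,1)→{1,2}. Safe: 4, 6, 7. Place at column 7.
Row 5: attacked by (1,5)→{1,5}; (2,3)→{3,6}; (3,1)→{1,3}; (4,7)→{6,7,8}. Safe: 2, 4. Place at column 2.
Row 6: attacked by (1,5)→{5}; (2,3)→{3,7}; (3,1)→{1,4}; (4,7)→{5,7}; (5,2)→{1,2,3}. Safe: 6, 8. Place at column 8.
Row 7: attacked by (1,5)→{5}; (2,3)→{3,8}; (3,1)→{1,5}; (4,7)→{4,7}; (5,2)→{2,4}; (6,8)→{7,8}. Safe: 6. Place at column 6.
Row 8: attacked by (1,5)→{5}; (2,3)→{3}; (3,1)→{1,6}; (4,7)→{3,7}; (5,2)→{2,5}; (6,8)→{6,8}; (7,6)→{5,6,7}. Safe: 4. Place at column 4.
Columns [5, 3, 1, 7, 2, 8, 6, 4], r−c [-4, -1, 2, -3, 3, -2, 1, 4], r+c [6, 5, 4, 11, 7, 14, 13, 12] are all distinct, so no two queens attack.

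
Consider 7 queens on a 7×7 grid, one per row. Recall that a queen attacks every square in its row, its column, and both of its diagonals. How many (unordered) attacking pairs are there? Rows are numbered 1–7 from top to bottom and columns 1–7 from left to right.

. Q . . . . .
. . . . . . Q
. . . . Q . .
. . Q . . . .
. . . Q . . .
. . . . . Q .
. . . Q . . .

3

Same column: (5,4)–(7,4) (column 4).
Same diagonal: (2,7)–(5,4) (|2−5| = |7−4| = 3); (4,3)–(5,4) (|4−5| = |3−4| = 1).
Total attacking pairs: 3.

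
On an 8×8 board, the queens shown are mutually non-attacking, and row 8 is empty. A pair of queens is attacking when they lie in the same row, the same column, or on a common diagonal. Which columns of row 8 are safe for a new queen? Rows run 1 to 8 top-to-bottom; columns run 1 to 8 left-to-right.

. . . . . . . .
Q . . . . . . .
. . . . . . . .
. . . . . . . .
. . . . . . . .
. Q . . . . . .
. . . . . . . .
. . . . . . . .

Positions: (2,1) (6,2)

columns 3, 5, 6, 8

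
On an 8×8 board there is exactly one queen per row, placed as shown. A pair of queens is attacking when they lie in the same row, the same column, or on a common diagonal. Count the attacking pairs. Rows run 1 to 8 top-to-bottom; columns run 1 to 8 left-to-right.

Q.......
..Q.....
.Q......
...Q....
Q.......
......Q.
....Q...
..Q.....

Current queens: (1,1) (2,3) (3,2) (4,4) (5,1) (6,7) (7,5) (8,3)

5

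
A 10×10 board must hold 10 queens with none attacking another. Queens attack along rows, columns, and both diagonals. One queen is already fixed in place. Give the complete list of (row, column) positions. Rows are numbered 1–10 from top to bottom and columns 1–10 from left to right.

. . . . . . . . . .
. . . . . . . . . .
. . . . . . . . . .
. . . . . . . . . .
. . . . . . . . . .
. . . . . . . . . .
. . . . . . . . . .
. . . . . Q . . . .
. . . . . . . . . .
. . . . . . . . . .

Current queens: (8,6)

(1,10) (2,8) (3,2) (4,4) (5,1) (6,7) (7,9) (8,6) (9,3) (10,5)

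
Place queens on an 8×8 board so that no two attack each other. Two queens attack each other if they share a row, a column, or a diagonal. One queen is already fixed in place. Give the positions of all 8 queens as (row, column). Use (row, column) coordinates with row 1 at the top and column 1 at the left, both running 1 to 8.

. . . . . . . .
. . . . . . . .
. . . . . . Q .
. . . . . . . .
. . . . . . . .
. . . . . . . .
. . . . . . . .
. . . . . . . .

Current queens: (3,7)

Row 1: attacked by (3,7)→{5,7}. Safe: 1, 2, 3, 4, 6, 8. Place at column 2.
Row 2: attacked by (1,2)→{1,2,3}; (3,7)→{6,7,8}. Safe: 4, 5. Place at column 5.
Row 4: attacked by (1,2)→{2,5}; (2,5)→{3,5,7}; (3,7)→{6,7,8}. Safe: 1, 4. Place at column 4.
Row 5: attacked by (1,2)→{2,6}; (2,5)→{2,5,8}; (3,7)→{5,7}; (4,4)→{3,4,5}. Safe: 1. Place at column 1.
Row 6: attacked by (1,2)→{2,7}; (2,5)→{1,5}; (3,7)→{4,7}; (4,4)→{2,4,6}; (5,1)→{1,2}. Safe: 3, 8. Place at column 8.
Row 7: attacked by (1,2)→{2,8}; (2,5)→{5}; (3,7)→{3,7}; (4,4)→{1,4,7}; (5,1)→{1,3}; (6,8)→{7,8}. Safe: 6. Place at column 6.
Row 8: attacked by (1,2)→{2}; (2,5)→{5}; (3,7)→{2,7}; (4,4)→{4,8}; (5,1)→{1,4}; (6,8)→{6,8}; (7,6)→{5,6,7}. Safe: 3. Place at column 3.
Columns [2, 5, 7, 4, 1, 8, 6, 3], r−c [-1, -3, -4, 0, 4, -2, 1, 5], r+c [3, 7, 10, 8, 6, 14, 13, 11] are all distinct, so no two queens attack.

(1,2) (2,5) (3,7) (4,4) (5,1) (6,8) (7,6) (8,3)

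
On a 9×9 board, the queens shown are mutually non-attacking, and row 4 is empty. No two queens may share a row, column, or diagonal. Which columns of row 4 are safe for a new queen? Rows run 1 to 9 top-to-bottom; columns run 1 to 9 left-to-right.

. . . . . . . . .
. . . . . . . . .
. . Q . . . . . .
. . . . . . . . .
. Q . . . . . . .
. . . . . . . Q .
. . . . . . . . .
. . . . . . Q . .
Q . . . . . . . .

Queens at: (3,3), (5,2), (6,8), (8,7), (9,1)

columns 5, 9

(3,3) attacks row 4 at column 3 and diagonals 2, 4.
(5,2) attacks row 4 at column 2 and diagonals 1, 3.
(6,8) attacks row 4 at column 8 and diagonals 6.
(8,7) attacks row 4 at column 7 and diagonals 3.
(9,1) attacks row 4 at column 1 and diagonals 6.
Attacked columns: {1, 2, 3, 4, 6, 7, 8}. Safe: {5, 9}.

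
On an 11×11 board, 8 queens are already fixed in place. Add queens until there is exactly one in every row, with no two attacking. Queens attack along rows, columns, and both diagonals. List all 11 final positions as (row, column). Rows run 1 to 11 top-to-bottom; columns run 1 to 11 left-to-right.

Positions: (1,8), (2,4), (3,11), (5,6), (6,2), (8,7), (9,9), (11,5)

(1,8) (2,4) (3,11) (4,1) (5,6) (6,2) (7,10) (8,7) (9,9) (10,3) (11,5)

Row 4: attacked by (1,8)→{5,8,11}; (2,4)→{2,4,6}; (3,11)→{10,11}; (5,6)→{5,6,7}; (6,2)→{2,4}; (8,7)→{3,7,11}; (9,9)→{4,9}; (11,5)→{5}. Safe: 1. Place at column 1.
Row 7: attacked by (1,8)→{2,8}; (2,4)→{4,9}; (3,11)→{7,11}; (4,1)→{1,4}; (5,6)→{4,6,8}; (6,2)→{1,2,3}; (8,7)→{6,7,8}; (9,9)→{7,9,11}; (11,5)→{1,5,9}. Safe: 10. Place at column 10.
Row 10: attacked by (1,8)→{8}; (2,4)→{4}; (3,11)→{4,11}; (4,1)→{1,7}; (5,6)→{1,6,11}; (6,2)→{2,6}; (7,10)→{7,10}; (8,7)→{5,7,9}; (9,9)→{8,9,10}; (11,5)→{4,5,6}. Safe: 3. Place at column 3.
Columns [8, 4, 11, 1, 6, 2, 10, 7, 9, 3, 5], r−c [-7, -2, -8, 3, -1, 4, -3, 1, 0, 7, 6], r+c [9, 6, 14, 5, 11, 8, 17, 15, 18, 13, 16] are all distinct, so no two queens attack.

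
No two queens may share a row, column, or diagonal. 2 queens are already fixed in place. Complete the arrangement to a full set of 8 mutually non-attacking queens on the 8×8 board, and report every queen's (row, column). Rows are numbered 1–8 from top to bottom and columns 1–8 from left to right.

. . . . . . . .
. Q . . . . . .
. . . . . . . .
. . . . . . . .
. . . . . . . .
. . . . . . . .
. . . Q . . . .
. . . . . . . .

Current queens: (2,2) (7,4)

(1,8) (2,2) (3,5) (4,3) (5,1) (6,7) (7,4) (8,6)

Row 1: attacked by (2,2)→{1,2,3}; (7,4)→{4}. Safe: 5, 6, 7, 8. Place at column 8.
Row 3: attacked by (1,8)→{6,8}; (2,2)→{1,2,3}; (7,4)→{4,8}. Safe: 5, 7. Place at column 5.
Row 4: attacked by (1,8)→{5,8}; (2,2)→{2,4}; (3,5)→{4,5,6}; (7,4)→{1,4,7}. Safe: 3. Place at column 3.
Row 5: attacked by (1,8)→{4,8}; (2,2)→{2,5}; (3,5)→{3,5,7}; (4,3)→{2,3,4}; (7,4)→{2,4,6}. Safe: 1. Place at column 1.
Row 6: attacked by (1,8)→{3,8}; (2,2)→{2,6}; (3,5)→{2,5,8}; (4,3)→{1,3,5}; (5,1)→{1,2}; (7,4)→{3,4,5}. Safe: 7. Place at column 7.
Row 8: attacked by (1,8)→{1,8}; (2,2)→{2,8}; (3,5)→{5}; (4,3)→{3,7}; (5,1)→{1,4}; (6,7)→{5,7}; (7,4)→{3,4,5}. Safe: 6. Place at column 6.
Columns [8, 2, 5, 3, 1, 7, 4, 6], r−c [-7, 0, -2, 1, 4, -1, 3, 2], r+c [9, 4, 8, 7, 6, 13, 11, 14] are all distinct, so no two queens attack.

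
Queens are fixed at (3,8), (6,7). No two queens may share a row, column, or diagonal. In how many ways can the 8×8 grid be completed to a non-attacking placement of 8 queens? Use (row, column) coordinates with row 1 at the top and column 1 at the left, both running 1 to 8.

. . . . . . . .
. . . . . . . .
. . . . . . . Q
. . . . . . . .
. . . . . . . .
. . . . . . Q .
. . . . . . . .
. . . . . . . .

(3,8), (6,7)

Branch on row 1: col 1 → 1; col 3 → 3; col 4 → 1; col 5 → 3.
Sum: 1 + 3 + 1 + 3 = 8.

8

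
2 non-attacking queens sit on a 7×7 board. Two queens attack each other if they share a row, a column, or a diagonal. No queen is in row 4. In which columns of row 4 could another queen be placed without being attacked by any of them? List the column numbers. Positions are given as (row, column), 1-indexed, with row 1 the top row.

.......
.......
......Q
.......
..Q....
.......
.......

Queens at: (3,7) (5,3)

(3,7) attacks row 4 at column 7 and diagonals 6.
(5,3) attacks row 4 at column 3 and diagonals 2, 4.
Attacked columns: {2, 3, 4, 6, 7}. Safe: {1, 5}.

columns 1, 5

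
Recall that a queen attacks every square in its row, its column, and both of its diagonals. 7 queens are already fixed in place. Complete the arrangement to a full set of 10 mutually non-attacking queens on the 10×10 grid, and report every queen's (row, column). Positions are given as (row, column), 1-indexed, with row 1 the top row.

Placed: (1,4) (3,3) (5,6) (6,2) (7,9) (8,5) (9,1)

Row 2: attacked by (1,4)→{3,4,5}; (3,3)→{2,3,4}; (5,6)→{3,6,9}; (6,2)→{2,6}; (7,9)→{4,9}; (8,5)→{5}; (9,1)→{1,8}. Safe: 7, 10. Place at column 7.
Row 4: attacked by (1,4)→{1,4,7}; (2,7)→{5,7,9}; (3,3)→{2,3,4}; (5,6)→{5,6,7}; (6,2)→{2,4}; (7,9)→{6,9}; (8,5)→{1,5,9}; (9,1)→{1,6}. Safe: 8, 10. Place at column 10.
Row 10: attacked by (1,4)→{4}; (2,7)→{7}; (3,3)→{3,10}; (4,10)→{4,10}; (5,6)→{1,6}; (6,2)→{2,6}; (7,9)→{6,9}; (8,5)→{3,5,7}; (9,1)→{1,2}. Safe: 8. Place at column 8.
Columns [4, 7, 3, 10, 6, 2, 9, 5, 1, 8], r−c [-3, -5, 0, -6, -1, 4, -2, 3, 8, 2], r+c [5, 9, 6, 14, 11, 8, 16, 13, 10, 18] are all distinct, so no two queens attack.

(1,4) (2,7) (3,3) (4,10) (5,6) (6,2) (7,9) (8,5) (9,1) (10,8)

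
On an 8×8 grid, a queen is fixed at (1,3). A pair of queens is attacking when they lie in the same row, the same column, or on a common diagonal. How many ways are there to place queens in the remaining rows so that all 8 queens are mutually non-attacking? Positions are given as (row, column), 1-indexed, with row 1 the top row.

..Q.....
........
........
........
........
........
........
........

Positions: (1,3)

Branch on row 2: col 1 → 1; col 5 → 4; col 6 → 8; col 7 → 2; col 8 → 1.
Sum: 1 + 4 + 8 + 2 + 1 = 16.

16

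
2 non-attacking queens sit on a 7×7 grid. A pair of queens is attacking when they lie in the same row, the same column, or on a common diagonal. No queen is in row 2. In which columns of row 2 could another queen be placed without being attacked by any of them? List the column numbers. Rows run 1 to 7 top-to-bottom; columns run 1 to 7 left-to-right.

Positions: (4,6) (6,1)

(4,6) attacks row 2 at column 6 and diagonals 4.
(6,1) attacks row 2 at column 1 and diagonals 5.
Attacked columns: {1, 4, 5, 6}. Safe: {2, 3, 7}.

columns 2, 3, 7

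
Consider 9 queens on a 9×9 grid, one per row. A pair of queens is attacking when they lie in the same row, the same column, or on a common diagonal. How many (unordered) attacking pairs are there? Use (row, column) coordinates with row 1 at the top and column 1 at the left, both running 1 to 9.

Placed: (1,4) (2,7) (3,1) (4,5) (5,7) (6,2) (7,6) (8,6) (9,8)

Same column: (2,7)–(5,7) (column 7); (7,6)–(8,6) (column 6).
Same diagonal: (2,7)–(4,5) (|2−4| = |7−5| = 2); (3,1)–(8,6) (|3−8| = |1−6| = 5); (7,6)–(9,8) (|7−9| = |6−8| = 2).
Total attacking pairs: 5.

5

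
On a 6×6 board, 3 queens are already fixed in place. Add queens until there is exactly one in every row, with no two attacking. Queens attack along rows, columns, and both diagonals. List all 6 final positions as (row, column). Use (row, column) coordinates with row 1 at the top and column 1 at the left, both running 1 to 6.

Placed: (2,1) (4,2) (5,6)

Row 1: attacked by (2,1)→{1,2}; (4,2)→{2,5}; (5,6)→{2,6}. Safe: 3, 4. Place at column 4.
Row 3: attacked by (1,4)→{2,4,6}; (2,1)→{1,2}; (4,2)→{1,2,3}; (5,6)→{4,6}. Safe: 5. Place at column 5.
Row 6: attacked by (1,4)→{4}; (2,1)→{1,5}; (3,5)→{2,5}; (4,2)→{2,4}; (5,6)→{5,6}. Safe: 3. Place at column 3.
Columns [4, 1, 5, 2, 6, 3], r−c [-3, 1, -2, 2, -1, 3], r+c [5, 3, 8, 6, 11, 9] are all distinct, so no two queens attack.

(1,4) (2,1) (3,5) (4,2) (5,6) (6,3)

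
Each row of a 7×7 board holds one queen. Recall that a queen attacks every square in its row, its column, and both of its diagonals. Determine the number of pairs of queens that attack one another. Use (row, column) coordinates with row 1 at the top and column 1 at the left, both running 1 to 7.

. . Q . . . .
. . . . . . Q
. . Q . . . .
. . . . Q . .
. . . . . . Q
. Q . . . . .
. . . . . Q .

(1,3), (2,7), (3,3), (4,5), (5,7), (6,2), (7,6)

4

Same column: (1,3)–(3,3) (column 3); (2,7)–(5,7) (column 7).
Same diagonal: (1,3)–(5,7) (|1−5| = |3−7| = 4); (2,7)–(4,5) (|2−4| = |7−5| = 2).
Total attacking pairs: 4.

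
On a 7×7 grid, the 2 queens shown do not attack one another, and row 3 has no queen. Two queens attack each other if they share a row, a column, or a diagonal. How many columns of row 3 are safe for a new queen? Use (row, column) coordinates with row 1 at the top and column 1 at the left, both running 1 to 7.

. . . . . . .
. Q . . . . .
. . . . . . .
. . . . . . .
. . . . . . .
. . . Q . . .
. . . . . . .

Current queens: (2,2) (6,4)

2

(2,2) attacks row 3 at column 2 and diagonals 1, 3.
(6,4) attacks row 3 at column 4 and diagonals 1, 7.
Attacked columns: {1, 2, 3, 4, 7}. Safe: {5, 6}.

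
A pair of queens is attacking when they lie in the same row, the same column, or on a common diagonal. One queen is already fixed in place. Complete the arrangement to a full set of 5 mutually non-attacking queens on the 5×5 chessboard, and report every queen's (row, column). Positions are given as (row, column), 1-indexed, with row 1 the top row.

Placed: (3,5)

(1,1) (2,3) (3,5) (4,2) (5,4)

Row 1: attacked by (3,5)→{3,5}. Safe: 1, 2, 4. Place at column 1.
Row 2: attacked by (1,1)→{1,2}; (3,5)→{4,5}. Safe: 3. Place at column 3.
Row 4: attacked by (1,1)→{1,4}; (2,3)→{1,3,5}; (3,5)→{4,5}. Safe: 2. Place at column 2.
Row 5: attacked by (1,1)→{1,5}; (2,3)→{3}; (3,5)→{3,5}; (4,2)→{1,2,3}. Safe: 4. Place at column 4.
Columns [1, 3, 5, 2, 4], r−c [0, -1, -2, 2, 1], r+c [2, 5, 8, 6, 9] are all distinct, so no two queens attack.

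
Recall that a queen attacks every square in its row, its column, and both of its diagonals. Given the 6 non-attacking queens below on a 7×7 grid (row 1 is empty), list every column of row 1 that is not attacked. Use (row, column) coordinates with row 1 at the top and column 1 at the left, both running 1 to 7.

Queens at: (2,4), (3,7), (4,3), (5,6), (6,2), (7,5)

(2,4) attacks row 1 at column 4 and diagonals 3, 5.
(3,7) attacks row 1 at column 7 and diagonals 5.
(4,3) attacks row 1 at column 3 and diagonals 6.
(5,6) attacks row 1 at column 6 and diagonals 2.
(6,2) attacks row 1 at column 2 and diagonals 7.
(7,5) attacks row 1 at column 5.
Attacked columns: {2, 3, 4, 5, 6, 7}. Safe: {1}.

columns 1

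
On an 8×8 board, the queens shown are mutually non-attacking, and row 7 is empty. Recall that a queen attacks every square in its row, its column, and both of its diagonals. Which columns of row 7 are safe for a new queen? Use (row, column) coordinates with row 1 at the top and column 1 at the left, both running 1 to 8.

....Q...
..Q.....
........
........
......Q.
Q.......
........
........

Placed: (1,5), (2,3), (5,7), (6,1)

(1,5) attacks row 7 at column 5.
(2,3) attacks row 7 at column 3 and diagonals 8.
(5,7) attacks row 7 at column 7 and diagonals 5.
(6,1) attacks row 7 at column 1 and diagonals 2.
Attacked columns: {1, 2, 3, 5, 7, 8}. Safe: {4, 6}.

columns 4, 6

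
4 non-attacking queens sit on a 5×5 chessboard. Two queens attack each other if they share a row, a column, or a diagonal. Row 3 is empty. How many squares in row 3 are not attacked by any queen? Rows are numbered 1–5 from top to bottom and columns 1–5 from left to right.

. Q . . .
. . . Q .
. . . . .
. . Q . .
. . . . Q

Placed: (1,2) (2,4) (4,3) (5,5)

1

(1,2) attacks row 3 at column 2 and diagonals 4.
(2,4) attacks row 3 at column 4 and diagonals 3, 5.
(4,3) attacks row 3 at column 3 and diagonals 2, 4.
(5,5) attacks row 3 at column 5 and diagonals 3.
Attacked columns: {2, 3, 4, 5}. Safe: {1}.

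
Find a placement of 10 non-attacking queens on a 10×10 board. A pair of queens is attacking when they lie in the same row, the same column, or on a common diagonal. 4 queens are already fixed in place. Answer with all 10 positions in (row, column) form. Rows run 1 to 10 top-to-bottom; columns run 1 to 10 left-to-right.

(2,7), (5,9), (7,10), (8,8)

Row 1: attacked by (2,7)→{6,7,8}; (5,9)→{5,9}; (7,10)→{4,10}; (8,8)→{1,8}. Safe: 2, 3. Place at column 2.
Row 3: attacked by (1,2)→{2,4}; (2,7)→{6,7,8}; (5,9)→{7,9}; (7,10)→{6,10}; (8,8)→{3,8}. Safe: 1, 5. Place at column 5.
Row 4: attacked by (1,2)→{2,5}; (2,7)→{5,7,9}; (3,5)→{4,5,6}; (5,9)→{8,9,10}; (7,10)→{7,10}; (8,8)→{4,8}. Safe: 1, 3. Place at column 3.
Row 6: attacked by (1,2)→{2,7}; (2,7)→{3,7}; (3,5)→{2,5,8}; (4,3)→{1,3,5}; (5,9)→{8,9,10}; (7,10)→{9,10}; (8,8)→{6,8,10}. Safe: 4. Place at column 4.
Row 9: attacked by (1,2)→{2,10}; (2,7)→{7}; (3,5)→{5}; (4,3)→{3,8}; (5,9)→{5,9}; (6,4)→{1,4,7}; (7,10)→{8,10}; (8,8)→{7,8,9}. Safe: 6. Place at column 6.
Row 10: attacked by (1,2)→{2}; (2,7)→{7}; (3,5)→{5}; (4,3)→{3,9}; (5,9)→{4,9}; (6,4)→{4,8}; (7,10)→{7,10}; (8,8)→{6,8,10}; (9,6)→{5,6,7}. Safe: 1. Place at column 1.
Columns [2, 7, 5, 3, 9, 4, 10, 8, 6, 1], r−c [-1, -5, -2, 1, -4, 2, -3, 0, 3, 9], r+c [3, 9, 8, 7, 14, 10, 17, 16, 15, 11] are all distinct, so no two queens attack.

(1,2) (2,7) (3,5) (4,3) (5,9) (6,4) (7,10) (8,8) (9,6) (10,1)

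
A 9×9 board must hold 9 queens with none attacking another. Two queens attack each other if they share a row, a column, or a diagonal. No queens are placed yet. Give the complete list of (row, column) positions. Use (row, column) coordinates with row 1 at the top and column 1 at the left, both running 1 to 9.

Row 1: Safe: 1, 2, 3, 4, 5, 6, 7, 8, 9. Place at column 4.
Row 2: attacked by (1,4)→{3,4,5}. Safe: 1, 2, 6, 7, 8, 9. Place at column 1.
Row 3: attacked by (1,4)→{2,4,6}; (2,1)→{1,2}. Safe: 3, 5, 7, 8, 9. Place at column 9.
Row 4: attacked by (1,4)→{1,4,7}; (2,1)→{1,3}; (3,9)→{8,9}. Safe: 2, 5, 6. Place at column 6.
Row 5: attacked by (1,4)→{4,8}; (2,1)→{1,4}; (3,9)→{7,9}; (4,6)→{5,6,7}. Safe: 2, 3. Place at column 3.
Row 6: attacked by (1,4)→{4,9}; (2,1)→{1,5}; (3,9)→{6,9}; (4,6)→{4,6,8}; (5,3)→{2,3,4}. Safe: 7. Place at column 7.
Row 7: attacked by (1,4)→{4}; (2,1)→{1,6}; (3,9)→{5,9}; (4,6)→{3,6,9}; (5,3)→{1,3,5}; (6,7)→{6,7,8}. Safe: 2. Place at column 2.
Row 8: attacked by (1,4)→{4}; (2,1)→{1,7}; (3,9)→{4,9}; (4,6)→{2,6}; (5,3)→{3,6}; (6,7)→{5,7,9}; (7,2)→{1,2,3}. Safe: 8. Place at column 8.
Row 9: attacked by (1,4)→{4}; (2,1)→{1,8}; (3,9)→{3,9}; (4,6)→{1,6}; (5,3)→{3,7}; (6,7)→{4,7}; (7,2)→{2,4}; (8,8)→{7,8,9}. Safe: 5. Place at column 5.
Columns [4, 1, 9, 6, 3, 7, 2, 8, 5], r−c [-3, 1, -6, -2, 2, -1, 5, 0, 4], r+c [5, 3, 12, 10, 8, 13, 9, 16, 14] are all distinct, so no two queens attack.

(1,4) (2,1) (3,9) (4,6) (5,3) (6,7) (7,2) (8,8) (9,5)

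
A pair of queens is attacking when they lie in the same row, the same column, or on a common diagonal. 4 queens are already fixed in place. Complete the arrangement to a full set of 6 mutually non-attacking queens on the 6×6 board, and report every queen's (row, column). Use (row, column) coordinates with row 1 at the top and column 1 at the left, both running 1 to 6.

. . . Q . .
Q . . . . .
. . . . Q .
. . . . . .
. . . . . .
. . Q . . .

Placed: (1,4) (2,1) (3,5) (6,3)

(1,4) (2,1) (3,5) (4,2) (5,6) (6,3)

Row 4: attacked by (1,4)→{1,4}; (2,1)→{1,3}; (3,5)→{4,5,6}; (6,3)→{1,3,5}. Safe: 2. Place at column 2.
Row 5: attacked by (1,4)→{4}; (2,1)→{1,4}; (3,5)→{3,5}; (4,2)→{1,2,3}; (6,3)→{2,3,4}. Safe: 6. Place at column 6.
Columns [4, 1, 5, 2, 6, 3], r−c [-3, 1, -2, 2, -1, 3], r+c [5, 3, 8, 6, 11, 9] are all distinct, so no two queens attack.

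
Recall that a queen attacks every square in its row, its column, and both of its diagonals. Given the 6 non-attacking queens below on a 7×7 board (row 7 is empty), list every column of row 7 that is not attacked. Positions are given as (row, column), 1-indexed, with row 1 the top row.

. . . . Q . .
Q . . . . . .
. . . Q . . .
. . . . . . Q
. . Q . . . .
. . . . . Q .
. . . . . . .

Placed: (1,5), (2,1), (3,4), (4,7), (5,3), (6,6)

columns 2

(1,5) attacks row 7 at column 5.
(2,1) attacks row 7 at column 1 and diagonals 6.
(3,4) attacks row 7 at column 4.
(4,7) attacks row 7 at column 7 and diagonals 4.
(5,3) attacks row 7 at column 3 and diagonals 1, 5.
(6,6) attacks row 7 at column 6 and diagonals 5, 7.
Attacked columns: {1, 3, 4, 5, 6, 7}. Safe: {2}.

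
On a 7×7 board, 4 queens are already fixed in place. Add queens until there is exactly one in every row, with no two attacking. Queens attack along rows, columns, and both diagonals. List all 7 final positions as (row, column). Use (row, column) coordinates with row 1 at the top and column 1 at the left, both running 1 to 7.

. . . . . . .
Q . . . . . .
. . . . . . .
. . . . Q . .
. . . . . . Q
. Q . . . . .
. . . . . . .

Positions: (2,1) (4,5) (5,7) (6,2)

Row 1: attacked by (2,1)→{1,2}; (4,5)→{2,5}; (5,7)→{3,7}; (6,2)→{2,7}. Safe: 4, 6. Place at column 6.
Row 3: attacked by (1,6)→{4,6}; (2,1)→{1,2}; (4,5)→{4,5,6}; (5,7)→{5,7}; (6,2)→{2,5}. Safe: 3. Place at column 3.
Row 7: attacked by (1,6)→{6}; (2,1)→{1,6}; (3,3)→{3,7}; (4,5)→{2,5}; (5,7)→{5,7}; (6,2)→{1,2,3}. Safe: 4. Place at column 4.
Columns [6, 1, 3, 5, 7, 2, 4], r−c [-5, 1, 0, -1, -2, 4, 3], r+c [7, 3, 6, 9, 12, 8, 11] are all distinct, so no two queens attack.

(1,6) (2,1) (3,3) (4,5) (5,7) (6,2) (7,4)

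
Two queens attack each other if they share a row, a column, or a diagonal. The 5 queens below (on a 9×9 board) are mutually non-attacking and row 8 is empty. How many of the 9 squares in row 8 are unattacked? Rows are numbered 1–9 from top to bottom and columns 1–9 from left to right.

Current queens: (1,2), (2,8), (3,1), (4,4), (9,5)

2

(1,2) attacks row 8 at column 2 and diagonals 9.
(2,8) attacks row 8 at column 8 and diagonals 2.
(3,1) attacks row 8 at column 1 and diagonals 6.
(4,4) attacks row 8 at column 4 and diagonals 8.
(9,5) attacks row 8 at column 5 and diagonals 4, 6.
Attacked columns: {1, 2, 4, 5, 6, 8, 9}. Safe: {3, 7}.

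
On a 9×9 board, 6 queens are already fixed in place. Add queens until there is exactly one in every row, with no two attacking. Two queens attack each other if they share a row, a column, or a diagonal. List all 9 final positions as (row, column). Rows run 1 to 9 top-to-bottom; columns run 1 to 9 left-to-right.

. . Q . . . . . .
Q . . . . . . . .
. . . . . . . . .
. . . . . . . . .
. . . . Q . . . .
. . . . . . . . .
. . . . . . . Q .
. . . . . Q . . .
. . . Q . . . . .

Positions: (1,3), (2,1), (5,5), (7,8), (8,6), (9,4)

(1,3) (2,1) (3,9) (4,7) (5,5) (6,2) (7,8) (8,6) (9,4)

Row 3: attacked by (1,3)→{1,3,5}; (2,1)→{1,2}; (5,5)→{3,5,7}; (7,8)→{4,8}; (8,6)→{1,6}; (9,4)→{4}. Safe: 9. Place at column 9.
Row 4: attacked by (1,3)→{3,6}; (2,1)→{1,3}; (3,9)→{8,9}; (5,5)→{4,5,6}; (7,8)→{5,8}; (8,6)→{2,6}; (9,4)→{4,9}. Safe: 7. Place at column 7.
Row 6: attacked by (1,3)→{3,8}; (2,1)→{1,5}; (3,9)→{6,9}; (4,7)→{5,7,9}; (5,5)→{4,5,6}; (7,8)→{7,8,9}; (8,6)→{4,6,8}; (9,4)→{1,4,7}. Safe: 2. Place at column 2.
Columns [3, 1, 9, 7, 5, 2, 8, 6, 4], r−c [-2, 1, -6, -3, 0, 4, -1, 2, 5], r+c [4, 3, 12, 11, 10, 8, 15, 14, 13] are all distinct, so no two queens attack.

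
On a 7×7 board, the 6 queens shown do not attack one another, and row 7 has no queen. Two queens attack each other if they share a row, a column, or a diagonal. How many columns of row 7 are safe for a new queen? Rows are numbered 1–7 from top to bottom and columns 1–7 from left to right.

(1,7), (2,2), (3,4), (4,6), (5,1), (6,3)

(1,7) attacks row 7 at column 7 and diagonals 1.
(2,2) attacks row 7 at column 2 and diagonals 7.
(3,4) attacks row 7 at column 4.
(4,6) attacks row 7 at column 6 and diagonals 3.
(5,1) attacks row 7 at column 1 and diagonals 3.
(6,3) attacks row 7 at column 3 and diagonals 2, 4.
Attacked columns: {1, 2, 3, 4, 6, 7}. Safe: {5}.

1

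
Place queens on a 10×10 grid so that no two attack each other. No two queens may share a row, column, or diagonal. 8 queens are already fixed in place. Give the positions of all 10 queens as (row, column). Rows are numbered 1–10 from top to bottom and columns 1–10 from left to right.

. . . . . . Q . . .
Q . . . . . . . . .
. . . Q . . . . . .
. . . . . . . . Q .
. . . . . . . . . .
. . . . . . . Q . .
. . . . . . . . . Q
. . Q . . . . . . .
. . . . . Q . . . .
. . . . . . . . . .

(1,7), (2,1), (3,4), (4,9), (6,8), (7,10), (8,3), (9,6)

(1,7) (2,1) (3,4) (4,9) (5,5) (6,8) (7,10) (8,3) (9,6) (10,2)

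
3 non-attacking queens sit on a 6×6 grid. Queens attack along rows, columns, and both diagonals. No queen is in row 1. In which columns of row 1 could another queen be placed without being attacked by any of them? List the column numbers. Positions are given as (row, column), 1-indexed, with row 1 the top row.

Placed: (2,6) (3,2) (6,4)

(2,6) attacks row 1 at column 6 and diagonals 5.
(3,2) attacks row 1 at column 2 and diagonals 4.
(6,4) attacks row 1 at column 4.
Attacked columns: {2, 4, 5, 6}. Safe: {1, 3}.

columns 1, 3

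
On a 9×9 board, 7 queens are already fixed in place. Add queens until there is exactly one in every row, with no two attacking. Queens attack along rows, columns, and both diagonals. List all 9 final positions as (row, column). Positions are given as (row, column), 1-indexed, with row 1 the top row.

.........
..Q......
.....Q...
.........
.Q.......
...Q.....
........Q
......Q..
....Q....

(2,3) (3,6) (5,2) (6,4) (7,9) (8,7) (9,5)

(1,1) (2,3) (3,6) (4,8) (5,2) (6,4) (7,9) (8,7) (9,5)

Row 1: attacked by (2,3)→{2,3,4}; (3,6)→{4,6,8}; (5,2)→{2,6}; (6,4)→{4,9}; (7,9)→{3,9}; (8,7)→{7}; (9,5)→{5}. Safe: 1. Place at column 1.
Row 4: attacked by (1,1)→{1,4}; (2,3)→{1,3,5}; (3,6)→{5,6,7}; (5,2)→{1,2,3}; (6,4)→{2,4,6}; (7,9)→{6,9}; (8,7)→{3,7}; (9,5)→{5}. Safe: 8. Place at column 8.
Columns [1, 3, 6, 8, 2, 4, 9, 7, 5], r−c [0, -1, -3, -4, 3, 2, -2, 1, 4], r+c [2, 5, 9, 12, 7, 10, 16, 15, 14] are all distinct, so no two queens attack.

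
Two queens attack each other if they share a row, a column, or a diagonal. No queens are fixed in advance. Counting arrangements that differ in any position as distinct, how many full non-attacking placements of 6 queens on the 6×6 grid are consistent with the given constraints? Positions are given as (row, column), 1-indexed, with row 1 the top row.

4

Branch on row 1: col 1 → 0; col 2 → 1; col 3 → 1; col 4 → 1; col 5 → 1; col 6 → 0.
Sum: 0 + 1 + 1 + 1 + 1 + 0 = 4.
(This is the classic 6-queens count.)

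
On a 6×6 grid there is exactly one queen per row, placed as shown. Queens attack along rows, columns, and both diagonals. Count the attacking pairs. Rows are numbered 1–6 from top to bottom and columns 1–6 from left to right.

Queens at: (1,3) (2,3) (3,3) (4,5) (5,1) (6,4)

Same column: (1,3)–(2,3) (column 3); (1,3)–(3,3) (column 3); (2,3)–(3,3) (column 3).
Same diagonal: (2,3)–(4,5) (|2−4| = |3−5| = 2); (3,3)–(5,1) (|3−5| = |3−1| = 2).
Total attacking pairs: 5.

5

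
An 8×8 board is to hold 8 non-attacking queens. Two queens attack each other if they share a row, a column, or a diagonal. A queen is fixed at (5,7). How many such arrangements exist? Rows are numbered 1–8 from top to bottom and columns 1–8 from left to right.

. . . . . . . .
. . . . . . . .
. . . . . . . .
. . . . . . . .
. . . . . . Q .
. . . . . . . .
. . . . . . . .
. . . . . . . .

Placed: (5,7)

Branch on row 1: col 1 → 1; col 2 → 0; col 4 → 3; col 5 → 3; col 6 → 0; col 8 → 1.
Sum: 1 + 0 + 3 + 3 + 0 + 1 = 8.

8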